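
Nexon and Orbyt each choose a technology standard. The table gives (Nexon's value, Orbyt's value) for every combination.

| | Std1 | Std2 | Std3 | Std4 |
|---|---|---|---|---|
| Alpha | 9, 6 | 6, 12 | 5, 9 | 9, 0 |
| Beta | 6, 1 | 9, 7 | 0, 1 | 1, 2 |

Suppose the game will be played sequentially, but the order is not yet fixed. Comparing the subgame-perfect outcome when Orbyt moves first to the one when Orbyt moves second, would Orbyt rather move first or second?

first

If Nexon leads: Orbyt's best replies are Alpha→Std2, Beta→Std2; Nexon's induced payoffs 6, 9; outcome (Beta, Std2), payoffs (9, 7).
If Orbyt leads: Nexon's best replies are Std1→Alpha, Std2→Beta, Std3→Alpha, Std4→Alpha; Orbyt's induced payoffs 6, 7, 9, 0; outcome (Alpha, Std3), payoffs (5, 9).
Orbyt gets 9 moving first and 7 moving second, so Orbyt prefers to move first.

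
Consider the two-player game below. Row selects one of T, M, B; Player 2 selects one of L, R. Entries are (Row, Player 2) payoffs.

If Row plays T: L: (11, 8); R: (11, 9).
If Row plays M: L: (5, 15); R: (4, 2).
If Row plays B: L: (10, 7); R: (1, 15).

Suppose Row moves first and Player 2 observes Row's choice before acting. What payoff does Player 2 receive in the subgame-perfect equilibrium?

9

Player 2 best-responds to each possible Row move:
- T: BR = R, leader payoff 11.
- M: BR = L, leader payoff 5.
- B: BR = R, leader payoff 1.
Among 11, 5, 1, the best is 11 at T. Subgame-perfect outcome: (T, R) with payoffs (11, 9).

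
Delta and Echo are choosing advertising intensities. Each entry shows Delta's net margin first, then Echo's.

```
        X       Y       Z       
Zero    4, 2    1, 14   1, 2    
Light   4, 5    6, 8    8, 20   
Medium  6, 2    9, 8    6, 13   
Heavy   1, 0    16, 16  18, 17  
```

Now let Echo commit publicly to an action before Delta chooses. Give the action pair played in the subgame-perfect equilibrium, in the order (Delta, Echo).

Delta best-responds to each possible Echo move:
- X: BR = Medium, leader payoff 2.
- Y: BR = Heavy, leader payoff 16.
- Z: BR = Heavy, leader payoff 17.
Maximizing over 2, 16, 17, Echo chooses Z. Subgame-perfect outcome: (Heavy, Z) with payoffs (18, 17).

(Heavy, Z)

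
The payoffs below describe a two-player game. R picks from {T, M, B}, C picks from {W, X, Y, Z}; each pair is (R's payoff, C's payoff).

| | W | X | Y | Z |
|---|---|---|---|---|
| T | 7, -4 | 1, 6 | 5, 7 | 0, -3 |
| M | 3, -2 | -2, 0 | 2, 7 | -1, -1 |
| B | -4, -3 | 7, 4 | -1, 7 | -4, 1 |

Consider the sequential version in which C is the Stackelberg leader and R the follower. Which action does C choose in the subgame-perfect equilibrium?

Y

Work backward from R's decision.
- W: BR = T, leader payoff -4.
- X: BR = B, leader payoff 4.
- Y: BR = T, leader payoff 7.
- Z: BR = T, leader payoff -3.
Maximizing over -4, 4, 7, -3, C chooses Y. Subgame-perfect outcome: (T, Y) with payoffs (5, 7).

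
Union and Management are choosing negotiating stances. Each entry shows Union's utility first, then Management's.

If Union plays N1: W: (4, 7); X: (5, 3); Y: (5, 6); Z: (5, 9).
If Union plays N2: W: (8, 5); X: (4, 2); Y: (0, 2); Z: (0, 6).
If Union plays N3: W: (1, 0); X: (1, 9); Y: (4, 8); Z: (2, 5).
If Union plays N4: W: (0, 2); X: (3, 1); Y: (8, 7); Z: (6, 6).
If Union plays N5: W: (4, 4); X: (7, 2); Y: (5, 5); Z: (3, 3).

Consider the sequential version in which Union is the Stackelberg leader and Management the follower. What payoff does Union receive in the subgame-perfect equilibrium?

Backward induction with Union moving first.
- N1: BR = Z, leader payoff 5.
- N2: BR = Z, leader payoff 0.
- N3: BR = X, leader payoff 1.
- N4: BR = Y, leader payoff 8.
- N5: BR = Y, leader payoff 5.
Union's induced payoffs are 5, 0, 1, 8, 5, so Union commits to N4. Subgame-perfect outcome: (N4, Y) with payoffs (8, 7).

8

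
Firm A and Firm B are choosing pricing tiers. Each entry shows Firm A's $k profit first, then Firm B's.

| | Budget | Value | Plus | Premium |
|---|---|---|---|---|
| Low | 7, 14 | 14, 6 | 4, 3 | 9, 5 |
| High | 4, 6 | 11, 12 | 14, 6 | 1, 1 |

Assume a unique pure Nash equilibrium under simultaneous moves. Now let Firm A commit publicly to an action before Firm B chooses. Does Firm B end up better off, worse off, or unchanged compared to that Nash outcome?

Firm B best-responds to each possible Firm A move:
- Low: BR = Budget, leader payoff 7.
- High: BR = Value, leader payoff 11.
Firm A's induced payoffs are 7, 11, so Firm A commits to High. Subgame-perfect outcome: (High, Value) with payoffs (11, 12).
Under simultaneous play:
Firm A's best replies: Budget→Low; Value→Low; Plus→High; Premium→Low.
Firm B's best replies: Low→Budget; High→Value.
Only (Low, Budget) has each player best-responding; Nash payoffs (7, 14).
Firm B earns 12 sequentially versus 14 at the Nash outcome: worse off.

worse off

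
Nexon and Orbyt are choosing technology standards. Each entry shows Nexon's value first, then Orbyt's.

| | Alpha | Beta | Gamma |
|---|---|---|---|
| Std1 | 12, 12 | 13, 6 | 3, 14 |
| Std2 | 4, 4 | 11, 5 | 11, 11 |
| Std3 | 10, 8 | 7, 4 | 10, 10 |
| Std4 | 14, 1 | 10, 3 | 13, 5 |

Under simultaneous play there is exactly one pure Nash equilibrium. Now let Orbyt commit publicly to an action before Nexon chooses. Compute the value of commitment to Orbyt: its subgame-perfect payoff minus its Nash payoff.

1

Backward induction with Orbyt moving first.
- Alpha: Nexon compares 12, 4, 10, 14 and picks Std4; Orbyt would get 1.
- Beta: Nexon compares 13, 11, 7, 10 and picks Std1; Orbyt would get 6.
- Gamma: Nexon compares 3, 11, 10, 13 and picks Std4; Orbyt would get 5.
Orbyt's induced payoffs are 1, 6, 5, so Orbyt commits to Beta. Subgame-perfect outcome: (Std1, Beta) with payoffs (13, 6).
Under simultaneous play:
Nexon's best replies: Alpha→Std4; Beta→Std1; Gamma→Std4.
Orbyt's best replies: Std1→Gamma; Std2→Gamma; Std3→Gamma; Std4→Gamma.
Only (Std4, Gamma) has each player best-responding; Nash payoffs (13, 5).
Orbyt's commitment gain: 6 − 5 = 1.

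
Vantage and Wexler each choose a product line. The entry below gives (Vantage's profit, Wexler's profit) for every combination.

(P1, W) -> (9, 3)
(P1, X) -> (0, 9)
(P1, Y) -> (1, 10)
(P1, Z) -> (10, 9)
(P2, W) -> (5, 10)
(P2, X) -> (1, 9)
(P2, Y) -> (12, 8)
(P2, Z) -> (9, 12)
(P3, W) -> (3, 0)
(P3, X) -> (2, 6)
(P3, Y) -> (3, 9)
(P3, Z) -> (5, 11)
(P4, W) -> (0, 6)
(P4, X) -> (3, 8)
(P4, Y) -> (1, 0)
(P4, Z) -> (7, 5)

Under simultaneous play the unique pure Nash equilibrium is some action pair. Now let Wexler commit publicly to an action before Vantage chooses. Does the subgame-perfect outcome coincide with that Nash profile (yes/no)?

no

Work backward from Vantage's decision.
- W: BR = P1, leader payoff 3.
- X: BR = P4, leader payoff 8.
- Y: BR = P2, leader payoff 8.
- Z: BR = P1, leader payoff 9.
Among 3, 8, 8, 9, the best is 9 at Z. Subgame-perfect outcome: (P1, Z) with payoffs (10, 9).
For the simultaneous game, intersect best replies.
Vantage's best replies: W→P1; X→P4; Y→P2; Z→P1.
Wexler's best replies: P1→Y; P2→Z; P3→Z; P4→X.
The unique mutual best reply is (P4, X), giving (3, 8).
Sequential outcome (P1, Z) differs from the Nash profile (P4, X).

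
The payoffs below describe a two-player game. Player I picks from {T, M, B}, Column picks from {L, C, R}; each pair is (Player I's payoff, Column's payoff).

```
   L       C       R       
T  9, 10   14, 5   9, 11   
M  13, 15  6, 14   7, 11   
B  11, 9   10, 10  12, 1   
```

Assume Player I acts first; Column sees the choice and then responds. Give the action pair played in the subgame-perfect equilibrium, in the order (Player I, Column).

Column best-responds to each possible Player I move:
- T: Column compares 10, 5, 11 and picks R; Player I would get 9.
- M: Column compares 15, 14, 11 and picks L; Player I would get 13.
- B: Column compares 9, 10, 1 and picks C; Player I would get 10.
Maximizing over 9, 13, 10, Player I chooses M. Subgame-perfect outcome: (M, L) with payoffs (13, 15).

(M, L)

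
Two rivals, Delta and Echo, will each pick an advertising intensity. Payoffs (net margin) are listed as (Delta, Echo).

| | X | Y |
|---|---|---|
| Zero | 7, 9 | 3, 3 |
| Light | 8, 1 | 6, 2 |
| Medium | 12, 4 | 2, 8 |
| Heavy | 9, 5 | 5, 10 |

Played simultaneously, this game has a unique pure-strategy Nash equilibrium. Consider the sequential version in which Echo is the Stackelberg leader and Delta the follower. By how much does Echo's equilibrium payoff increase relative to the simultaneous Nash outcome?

2

Backward induction with Echo moving first.
- X → Delta plays Medium (best of 7, 8, 12, 9); Echo gets 4.
- Y → Delta plays Light (best of 3, 6, 2, 5); Echo gets 2.
Echo's induced payoffs are 4, 2, so Echo commits to X. Subgame-perfect outcome: (Medium, X) with payoffs (12, 4).
Now find the simultaneous Nash equilibrium.
Delta's best replies: X→Medium; Y→Light.
Echo's best replies: Zero→X; Light→Y; Medium→Y; Heavy→Y.
The unique mutual best reply is (Light, Y), giving (6, 2).
Echo's commitment gain: 4 − 2 = 2.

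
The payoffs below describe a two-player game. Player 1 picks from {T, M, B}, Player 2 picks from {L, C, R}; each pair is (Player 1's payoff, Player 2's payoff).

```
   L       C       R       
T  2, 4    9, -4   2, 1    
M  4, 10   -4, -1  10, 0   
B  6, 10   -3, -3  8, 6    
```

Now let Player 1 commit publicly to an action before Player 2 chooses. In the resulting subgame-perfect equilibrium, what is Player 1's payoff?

Player 2 best-responds to each possible Player 1 move:
- T → Player 2 plays L (best of 4, -4, 1); Player 1 gets 2.
- M → Player 2 plays L (best of 10, -1, 0); Player 1 gets 4.
- B → Player 2 plays L (best of 10, -3, 6); Player 1 gets 6.
Maximizing over 2, 4, 6, Player 1 chooses B. Subgame-perfect outcome: (B, L) with payoffs (6, 10).

6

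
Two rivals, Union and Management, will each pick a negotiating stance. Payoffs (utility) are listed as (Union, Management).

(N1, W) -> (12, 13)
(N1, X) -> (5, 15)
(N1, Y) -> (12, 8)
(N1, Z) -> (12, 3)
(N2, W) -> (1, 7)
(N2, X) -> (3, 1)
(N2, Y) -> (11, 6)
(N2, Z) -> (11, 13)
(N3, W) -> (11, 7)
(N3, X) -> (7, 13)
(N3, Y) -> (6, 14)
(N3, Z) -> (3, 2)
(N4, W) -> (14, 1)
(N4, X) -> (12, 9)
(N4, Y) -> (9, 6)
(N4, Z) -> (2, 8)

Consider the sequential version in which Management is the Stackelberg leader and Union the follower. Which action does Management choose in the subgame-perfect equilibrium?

Solve by backward induction (Management leads).
- W: Union compares 12, 1, 11, 14 and picks N4; Management would get 1.
- X: Union compares 5, 3, 7, 12 and picks N4; Management would get 9.
- Y: Union compares 12, 11, 6, 9 and picks N1; Management would get 8.
- Z: Union compares 12, 11, 3, 2 and picks N1; Management would get 3.
Management's induced payoffs are 1, 9, 8, 3, so Management commits to X. Subgame-perfect outcome: (N4, X) with payoffs (12, 9).

X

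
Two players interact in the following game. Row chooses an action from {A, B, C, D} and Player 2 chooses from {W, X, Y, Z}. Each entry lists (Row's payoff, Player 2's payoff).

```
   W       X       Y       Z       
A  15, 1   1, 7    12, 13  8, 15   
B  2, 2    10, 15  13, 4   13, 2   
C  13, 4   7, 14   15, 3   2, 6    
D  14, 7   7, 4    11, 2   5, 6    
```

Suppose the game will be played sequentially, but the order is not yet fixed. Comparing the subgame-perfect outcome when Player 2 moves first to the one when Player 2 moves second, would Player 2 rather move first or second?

If Row leads: Player 2's best replies are A→Z, B→X, C→X, D→W; Row's induced payoffs 8, 10, 7, 14; outcome (D, W), payoffs (14, 7).
If Player 2 leads: Row's best replies are W→A, X→B, Y→C, Z→B; Player 2's induced payoffs 1, 15, 3, 2; outcome (B, X), payoffs (10, 15).
Player 2 gets 15 moving first and 7 moving second, so Player 2 prefers to move first.

first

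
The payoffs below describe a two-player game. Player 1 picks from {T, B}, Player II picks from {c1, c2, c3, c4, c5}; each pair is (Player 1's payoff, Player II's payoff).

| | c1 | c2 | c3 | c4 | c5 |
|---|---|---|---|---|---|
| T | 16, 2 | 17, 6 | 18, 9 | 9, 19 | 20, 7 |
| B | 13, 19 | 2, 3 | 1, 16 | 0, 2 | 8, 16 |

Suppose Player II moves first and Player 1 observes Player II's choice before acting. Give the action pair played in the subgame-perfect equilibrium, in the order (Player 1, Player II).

Solve by backward induction (Player II leads).
- c1: Player 1 compares 16, 13 and picks T; Player II would get 2.
- c2: Player 1 compares 17, 2 and picks T; Player II would get 6.
- c3: Player 1 compares 18, 1 and picks T; Player II would get 9.
- c4: Player 1 compares 9, 0 and picks T; Player II would get 19.
- c5: Player 1 compares 20, 8 and picks T; Player II would get 7.
Player II's induced payoffs are 2, 6, 9, 19, 7, so Player II commits to c4. Subgame-perfect outcome: (T, c4) with payoffs (9, 19).

(T, c4)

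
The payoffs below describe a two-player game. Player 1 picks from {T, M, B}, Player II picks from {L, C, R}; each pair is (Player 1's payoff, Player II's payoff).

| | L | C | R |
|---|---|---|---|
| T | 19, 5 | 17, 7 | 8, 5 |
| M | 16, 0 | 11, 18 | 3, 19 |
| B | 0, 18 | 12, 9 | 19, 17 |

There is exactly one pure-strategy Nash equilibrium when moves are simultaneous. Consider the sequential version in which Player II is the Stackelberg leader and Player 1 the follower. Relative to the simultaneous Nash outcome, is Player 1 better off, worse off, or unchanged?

better off

Backward induction with Player II moving first.
- L → Player 1 plays T (best of 19, 16, 0); Player II gets 5.
- C → Player 1 plays T (best of 17, 11, 12); Player II gets 7.
- R → Player 1 plays B (best of 8, 3, 19); Player II gets 17.
Maximizing over 5, 7, 17, Player II chooses R. Subgame-perfect outcome: (B, R) with payoffs (19, 17).
For the simultaneous game, intersect best replies.
Player 1's best replies: L→T; C→T; R→B.
Player II's best replies: T→C; M→R; B→L.
The unique mutual best reply is (T, C), giving (17, 7).
Player 1 earns 19 sequentially versus 17 at the Nash outcome: better off.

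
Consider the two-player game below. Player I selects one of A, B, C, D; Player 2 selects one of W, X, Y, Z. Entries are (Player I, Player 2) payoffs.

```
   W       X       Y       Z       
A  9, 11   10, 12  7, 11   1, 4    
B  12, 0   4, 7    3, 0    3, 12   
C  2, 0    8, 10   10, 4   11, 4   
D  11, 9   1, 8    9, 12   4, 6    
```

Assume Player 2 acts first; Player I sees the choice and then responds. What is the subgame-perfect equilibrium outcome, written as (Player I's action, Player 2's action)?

Work backward from Player I's decision.
- W → Player I plays B (best of 9, 12, 2, 11); Player 2 gets 0.
- X → Player I plays A (best of 10, 4, 8, 1); Player 2 gets 12.
- Y → Player I plays C (best of 7, 3, 10, 9); Player 2 gets 4.
- Z → Player I plays C (best of 1, 3, 11, 4); Player 2 gets 4.
Among 0, 12, 4, 4, the best is 12 at X. Subgame-perfect outcome: (A, X) with payoffs (10, 12).

(A, X)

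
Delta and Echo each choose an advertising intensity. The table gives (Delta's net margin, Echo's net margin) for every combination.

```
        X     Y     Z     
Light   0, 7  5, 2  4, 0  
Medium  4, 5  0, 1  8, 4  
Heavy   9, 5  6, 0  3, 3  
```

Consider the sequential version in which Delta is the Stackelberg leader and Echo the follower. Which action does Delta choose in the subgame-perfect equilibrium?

Backward induction with Delta moving first.
- Light → Echo plays X (best of 7, 2, 0); Delta gets 0.
- Medium → Echo plays X (best of 5, 1, 4); Delta gets 4.
- Heavy → Echo plays X (best of 5, 0, 3); Delta gets 9.
Among 0, 4, 9, the best is 9 at Heavy. Subgame-perfect outcome: (Heavy, X) with payoffs (9, 5).

Heavy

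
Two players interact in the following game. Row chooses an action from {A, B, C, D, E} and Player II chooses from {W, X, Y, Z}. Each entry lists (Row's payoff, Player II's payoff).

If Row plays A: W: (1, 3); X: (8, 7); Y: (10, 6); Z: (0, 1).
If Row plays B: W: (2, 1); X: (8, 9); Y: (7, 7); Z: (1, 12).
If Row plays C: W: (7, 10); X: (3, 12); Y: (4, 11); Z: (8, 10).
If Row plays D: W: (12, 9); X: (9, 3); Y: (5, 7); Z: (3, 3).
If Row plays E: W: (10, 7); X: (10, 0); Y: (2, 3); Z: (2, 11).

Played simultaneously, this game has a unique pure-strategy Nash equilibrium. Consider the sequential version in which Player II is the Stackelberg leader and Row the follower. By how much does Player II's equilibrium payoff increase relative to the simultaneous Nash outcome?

Row best-responds to each possible Player II move:
- W: BR = D, leader payoff 9.
- X: BR = E, leader payoff 0.
- Y: BR = A, leader payoff 6.
- Z: BR = C, leader payoff 10.
Among 9, 0, 6, 10, the best is 10 at Z. Subgame-perfect outcome: (C, Z) with payoffs (8, 10).
For the simultaneous game, intersect best replies.
Row's best replies: W→D; X→E; Y→A; Z→C.
Player II's best replies: A→X; B→Z; C→X; D→W; E→Z.
Only (D, W) has each player best-responding; Nash payoffs (12, 9).
Player II's commitment gain: 10 − 9 = 1.

1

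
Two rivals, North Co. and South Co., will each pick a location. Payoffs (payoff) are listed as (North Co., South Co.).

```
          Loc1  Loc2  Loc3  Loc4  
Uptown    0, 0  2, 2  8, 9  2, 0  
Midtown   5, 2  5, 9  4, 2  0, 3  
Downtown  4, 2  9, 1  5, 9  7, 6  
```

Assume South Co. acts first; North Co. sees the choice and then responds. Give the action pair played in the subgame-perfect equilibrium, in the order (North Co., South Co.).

Solve by backward induction (South Co. leads).
- Loc1: North Co. compares 0, 5, 4 and picks Midtown; South Co. would get 2.
- Loc2: North Co. compares 2, 5, 9 and picks Downtown; South Co. would get 1.
- Loc3: North Co. compares 8, 4, 5 and picks Uptown; South Co. would get 9.
- Loc4: North Co. compares 2, 0, 7 and picks Downtown; South Co. would get 6.
Among 2, 1, 9, 6, the best is 9 at Loc3. Subgame-perfect outcome: (Uptown, Loc3) with payoffs (8, 9).

(Uptown, Loc3)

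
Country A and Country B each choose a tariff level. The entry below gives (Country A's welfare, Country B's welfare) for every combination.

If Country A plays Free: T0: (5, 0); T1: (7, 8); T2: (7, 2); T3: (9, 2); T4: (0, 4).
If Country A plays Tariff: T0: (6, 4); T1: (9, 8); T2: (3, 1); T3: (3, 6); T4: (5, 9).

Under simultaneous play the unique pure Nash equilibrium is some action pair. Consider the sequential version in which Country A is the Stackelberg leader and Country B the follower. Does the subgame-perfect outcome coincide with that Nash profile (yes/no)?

Backward induction with Country A moving first.
- Free → Country B plays T1 (best of 0, 8, 2, 2, 4); Country A gets 7.
- Tariff → Country B plays T4 (best of 4, 8, 1, 6, 9); Country A gets 5.
Among 7, 5, the best is 7 at Free. Subgame-perfect outcome: (Free, T1) with payoffs (7, 8).
Under simultaneous play:
Country A's best replies: T0→Tariff; T1→Tariff; T2→Free; T3→Free; T4→Tariff.
Country B's best replies: Free→T1; Tariff→T4.
Only (Tariff, T4) has each player best-responding; Nash payoffs (5, 9).
Sequential outcome (Free, T1) differs from the Nash profile (Tariff, T4).

no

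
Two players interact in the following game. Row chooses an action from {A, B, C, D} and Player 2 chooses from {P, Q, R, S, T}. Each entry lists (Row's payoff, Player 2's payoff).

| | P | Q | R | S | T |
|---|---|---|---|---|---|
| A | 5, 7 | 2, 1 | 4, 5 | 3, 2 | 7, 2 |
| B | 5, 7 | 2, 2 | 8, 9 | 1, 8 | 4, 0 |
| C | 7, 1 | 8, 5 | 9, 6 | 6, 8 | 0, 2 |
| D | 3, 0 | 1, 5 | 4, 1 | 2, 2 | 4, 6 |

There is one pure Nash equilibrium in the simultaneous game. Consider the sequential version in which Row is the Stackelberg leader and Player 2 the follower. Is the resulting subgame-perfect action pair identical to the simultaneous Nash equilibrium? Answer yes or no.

no

Solve by backward induction (Row leads).
- A: Player 2 compares 7, 1, 5, 2, 2 and picks P; Row would get 5.
- B: Player 2 compares 7, 2, 9, 8, 0 and picks R; Row would get 8.
- C: Player 2 compares 1, 5, 6, 8, 2 and picks S; Row would get 6.
- D: Player 2 compares 0, 5, 1, 2, 6 and picks T; Row would get 4.
Row's induced payoffs are 5, 8, 6, 4, so Row commits to B. Subgame-perfect outcome: (B, R) with payoffs (8, 9).
Under simultaneous play:
Row's best replies: P→C; Q→C; R→C; S→C; T→A.
Player 2's best replies: A→P; B→R; C→S; D→T.
Only (C, S) has each player best-responding; Nash payoffs (6, 8).
Sequential outcome (B, R) differs from the Nash profile (C, S).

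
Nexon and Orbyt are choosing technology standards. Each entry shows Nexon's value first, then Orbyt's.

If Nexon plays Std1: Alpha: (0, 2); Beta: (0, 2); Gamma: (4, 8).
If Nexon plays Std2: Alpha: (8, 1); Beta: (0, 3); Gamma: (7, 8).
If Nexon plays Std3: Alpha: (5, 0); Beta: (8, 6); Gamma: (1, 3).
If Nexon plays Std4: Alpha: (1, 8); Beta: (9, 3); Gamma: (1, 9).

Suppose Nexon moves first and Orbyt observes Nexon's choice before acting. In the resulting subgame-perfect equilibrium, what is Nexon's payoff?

Backward induction with Nexon moving first.
- Std1: Orbyt compares 2, 2, 8 and picks Gamma; Nexon would get 4.
- Std2: Orbyt compares 1, 3, 8 and picks Gamma; Nexon would get 7.
- Std3: Orbyt compares 0, 6, 3 and picks Beta; Nexon would get 8.
- Std4: Orbyt compares 8, 3, 9 and picks Gamma; Nexon would get 1.
Among 4, 7, 8, 1, the best is 8 at Std3. Subgame-perfect outcome: (Std3, Beta) with payoffs (8, 6).

8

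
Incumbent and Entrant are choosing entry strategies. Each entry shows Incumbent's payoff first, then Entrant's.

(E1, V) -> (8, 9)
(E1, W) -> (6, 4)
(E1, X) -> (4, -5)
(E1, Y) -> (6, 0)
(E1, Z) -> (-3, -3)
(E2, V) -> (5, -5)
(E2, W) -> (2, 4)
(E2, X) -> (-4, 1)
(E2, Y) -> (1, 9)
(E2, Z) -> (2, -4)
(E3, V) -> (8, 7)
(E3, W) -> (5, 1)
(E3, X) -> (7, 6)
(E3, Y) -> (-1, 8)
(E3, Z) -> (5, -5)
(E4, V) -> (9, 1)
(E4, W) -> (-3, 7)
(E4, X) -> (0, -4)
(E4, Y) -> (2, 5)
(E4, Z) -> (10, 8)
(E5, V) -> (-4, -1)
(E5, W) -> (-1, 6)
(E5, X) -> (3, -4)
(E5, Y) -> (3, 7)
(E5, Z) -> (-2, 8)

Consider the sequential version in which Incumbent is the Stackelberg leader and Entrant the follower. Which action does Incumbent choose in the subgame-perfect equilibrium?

E4

Entrant best-responds to each possible Incumbent move:
- E1: BR = V, leader payoff 8.
- E2: BR = Y, leader payoff 1.
- E3: BR = Y, leader payoff -1.
- E4: BR = Z, leader payoff 10.
- E5: BR = Z, leader payoff -2.
Maximizing over 8, 1, -1, 10, -2, Incumbent chooses E4. Subgame-perfect outcome: (E4, Z) with payoffs (10, 8).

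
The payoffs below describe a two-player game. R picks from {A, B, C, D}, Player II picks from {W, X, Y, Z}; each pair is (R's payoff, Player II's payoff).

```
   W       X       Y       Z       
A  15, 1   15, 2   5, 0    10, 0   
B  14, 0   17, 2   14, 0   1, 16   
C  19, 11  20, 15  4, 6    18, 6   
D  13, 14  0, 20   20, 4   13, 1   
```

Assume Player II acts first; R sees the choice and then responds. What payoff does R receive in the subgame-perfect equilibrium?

Backward induction with Player II moving first.
- W → R plays C (best of 15, 14, 19, 13); Player II gets 11.
- X → R plays C (best of 15, 17, 20, 0); Player II gets 15.
- Y → R plays D (best of 5, 14, 4, 20); Player II gets 4.
- Z → R plays C (best of 10, 1, 18, 13); Player II gets 6.
Maximizing over 11, 15, 4, 6, Player II chooses X. Subgame-perfect outcome: (C, X) with payoffs (20, 15).

20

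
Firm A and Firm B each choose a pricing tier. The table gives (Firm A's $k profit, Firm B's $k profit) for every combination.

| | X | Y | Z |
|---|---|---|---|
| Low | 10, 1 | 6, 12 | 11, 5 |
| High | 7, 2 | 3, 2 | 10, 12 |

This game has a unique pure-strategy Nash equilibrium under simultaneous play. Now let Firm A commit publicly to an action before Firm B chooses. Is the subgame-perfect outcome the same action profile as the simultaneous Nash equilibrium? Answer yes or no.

Solve by backward induction (Firm A leads).
- Low: Firm B compares 1, 12, 5 and picks Y; Firm A would get 6.
- High: Firm B compares 2, 2, 12 and picks Z; Firm A would get 10.
Among 6, 10, the best is 10 at High. Subgame-perfect outcome: (High, Z) with payoffs (10, 12).
Now find the simultaneous Nash equilibrium.
Firm A's best replies: X→Low; Y→Low; Z→Low.
Firm B's best replies: Low→Y; High→Z.
The unique mutual best reply is (Low, Y), giving (6, 12).
Sequential outcome (High, Z) differs from the Nash profile (Low, Y).

no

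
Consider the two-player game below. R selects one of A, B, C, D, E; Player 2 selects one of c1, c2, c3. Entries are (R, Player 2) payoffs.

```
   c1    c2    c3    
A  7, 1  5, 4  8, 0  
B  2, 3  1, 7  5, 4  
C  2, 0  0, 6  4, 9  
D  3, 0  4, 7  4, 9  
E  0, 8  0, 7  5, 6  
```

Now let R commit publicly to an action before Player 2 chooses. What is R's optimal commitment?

A

Work backward from Player 2's decision.
- A: BR = c2, leader payoff 5.
- B: BR = c2, leader payoff 1.
- C: BR = c3, leader payoff 4.
- D: BR = c3, leader payoff 4.
- E: BR = c1, leader payoff 0.
Among 5, 1, 4, 4, 0, the best is 5 at A. Subgame-perfect outcome: (A, c2) with payoffs (5, 4).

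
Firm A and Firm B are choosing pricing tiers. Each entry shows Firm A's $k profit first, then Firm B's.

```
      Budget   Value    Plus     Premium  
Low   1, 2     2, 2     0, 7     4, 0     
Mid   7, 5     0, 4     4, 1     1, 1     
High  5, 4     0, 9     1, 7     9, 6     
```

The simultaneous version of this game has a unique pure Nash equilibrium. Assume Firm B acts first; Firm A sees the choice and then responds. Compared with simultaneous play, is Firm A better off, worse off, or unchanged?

better off

Backward induction with Firm B moving first.
- Budget: BR = Mid, leader payoff 5.
- Value: BR = Low, leader payoff 2.
- Plus: BR = Mid, leader payoff 1.
- Premium: BR = High, leader payoff 6.
Firm B's induced payoffs are 5, 2, 1, 6, so Firm B commits to Premium. Subgame-perfect outcome: (High, Premium) with payoffs (9, 6).
Under simultaneous play:
Firm A's best replies: Budget→Mid; Value→Low; Plus→Mid; Premium→High.
Firm B's best replies: Low→Plus; Mid→Budget; High→Value.
The unique mutual best reply is (Mid, Budget), giving (7, 5).
Firm A earns 9 sequentially versus 7 at the Nash outcome: better off.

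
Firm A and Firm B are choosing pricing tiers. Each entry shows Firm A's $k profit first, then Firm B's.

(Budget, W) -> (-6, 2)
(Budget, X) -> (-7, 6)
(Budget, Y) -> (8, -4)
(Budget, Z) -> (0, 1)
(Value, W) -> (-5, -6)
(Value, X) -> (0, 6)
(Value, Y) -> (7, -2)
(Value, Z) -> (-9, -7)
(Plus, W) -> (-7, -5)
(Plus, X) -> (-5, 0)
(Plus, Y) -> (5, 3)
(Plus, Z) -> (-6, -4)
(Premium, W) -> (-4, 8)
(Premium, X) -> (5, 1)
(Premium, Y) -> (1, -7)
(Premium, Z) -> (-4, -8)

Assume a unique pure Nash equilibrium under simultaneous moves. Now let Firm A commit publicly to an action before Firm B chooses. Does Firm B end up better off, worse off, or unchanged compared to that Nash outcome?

worse off

Solve by backward induction (Firm A leads).
- Budget: Firm B compares 2, 6, -4, 1 and picks X; Firm A would get -7.
- Value: Firm B compares -6, 6, -2, -7 and picks X; Firm A would get 0.
- Plus: Firm B compares -5, 0, 3, -4 and picks Y; Firm A would get 5.
- Premium: Firm B compares 8, 1, -7, -8 and picks W; Firm A would get -4.
Maximizing over -7, 0, 5, -4, Firm A chooses Plus. Subgame-perfect outcome: (Plus, Y) with payoffs (5, 3).
Under simultaneous play:
Firm A's best replies: W→Premium; X→Premium; Y→Budget; Z→Budget.
Firm B's best replies: Budget→X; Value→X; Plus→Y; Premium→W.
The unique mutual best reply is (Premium, W), giving (-4, 8).
Firm B earns 3 sequentially versus 8 at the Nash outcome: worse off.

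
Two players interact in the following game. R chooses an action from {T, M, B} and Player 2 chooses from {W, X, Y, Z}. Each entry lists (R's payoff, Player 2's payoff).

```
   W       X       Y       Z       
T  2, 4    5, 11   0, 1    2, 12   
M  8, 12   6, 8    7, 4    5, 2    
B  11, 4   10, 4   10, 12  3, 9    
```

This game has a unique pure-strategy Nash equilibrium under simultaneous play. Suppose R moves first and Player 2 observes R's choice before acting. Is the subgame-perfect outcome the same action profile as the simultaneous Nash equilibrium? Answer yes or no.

yes

Player 2 best-responds to each possible R move:
- T: Player 2 compares 4, 11, 1, 12 and picks Z; R would get 2.
- M: Player 2 compares 12, 8, 4, 2 and picks W; R would get 8.
- B: Player 2 compares 4, 4, 12, 9 and picks Y; R would get 10.
Maximizing over 2, 8, 10, R chooses B. Subgame-perfect outcome: (B, Y) with payoffs (10, 12).
Under simultaneous play:
R's best replies: W→B; X→B; Y→B; Z→M.
Player 2's best replies: T→Z; M→W; B→Y.
The unique mutual best reply is (B, Y), giving (10, 12).
Sequential outcome (B, Y) coincides with the Nash profile (B, Y).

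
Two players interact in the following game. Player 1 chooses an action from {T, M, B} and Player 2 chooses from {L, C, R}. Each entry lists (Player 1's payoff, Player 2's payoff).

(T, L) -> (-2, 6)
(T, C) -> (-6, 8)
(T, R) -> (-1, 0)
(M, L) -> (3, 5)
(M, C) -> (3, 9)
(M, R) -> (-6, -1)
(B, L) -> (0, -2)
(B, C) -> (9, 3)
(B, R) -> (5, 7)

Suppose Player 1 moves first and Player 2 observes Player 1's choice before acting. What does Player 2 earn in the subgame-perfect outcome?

Work backward from Player 2's decision.
- T → Player 2 plays C (best of 6, 8, 0); Player 1 gets -6.
- M → Player 2 plays C (best of 5, 9, -1); Player 1 gets 3.
- B → Player 2 plays R (best of -2, 3, 7); Player 1 gets 5.
Maximizing over -6, 3, 5, Player 1 chooses B. Subgame-perfect outcome: (B, R) with payoffs (5, 7).

7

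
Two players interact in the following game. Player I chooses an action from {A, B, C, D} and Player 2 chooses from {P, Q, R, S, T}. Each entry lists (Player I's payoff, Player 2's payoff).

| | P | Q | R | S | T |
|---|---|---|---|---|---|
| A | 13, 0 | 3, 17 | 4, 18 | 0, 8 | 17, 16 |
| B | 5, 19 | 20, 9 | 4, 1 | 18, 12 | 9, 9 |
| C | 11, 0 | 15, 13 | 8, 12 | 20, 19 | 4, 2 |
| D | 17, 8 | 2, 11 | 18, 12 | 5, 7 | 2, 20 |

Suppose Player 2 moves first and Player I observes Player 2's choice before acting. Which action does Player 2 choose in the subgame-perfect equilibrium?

S

Player I best-responds to each possible Player 2 move:
- P: BR = D, leader payoff 8.
- Q: BR = B, leader payoff 9.
- R: BR = D, leader payoff 12.
- S: BR = C, leader payoff 19.
- T: BR = A, leader payoff 16.
Among 8, 9, 12, 19, 16, the best is 19 at S. Subgame-perfect outcome: (C, S) with payoffs (20, 19).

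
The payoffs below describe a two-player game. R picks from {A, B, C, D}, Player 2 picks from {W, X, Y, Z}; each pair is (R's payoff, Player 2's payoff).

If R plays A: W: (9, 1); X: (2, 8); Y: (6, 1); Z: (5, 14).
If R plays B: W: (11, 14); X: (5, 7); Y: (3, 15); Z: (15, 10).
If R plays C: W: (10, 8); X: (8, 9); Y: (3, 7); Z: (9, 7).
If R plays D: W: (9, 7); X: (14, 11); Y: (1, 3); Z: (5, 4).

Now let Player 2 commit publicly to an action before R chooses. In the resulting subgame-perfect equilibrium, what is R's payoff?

Solve by backward induction (Player 2 leads).
- W: BR = B, leader payoff 14.
- X: BR = D, leader payoff 11.
- Y: BR = A, leader payoff 1.
- Z: BR = B, leader payoff 10.
Player 2's induced payoffs are 14, 11, 1, 10, so Player 2 commits to W. Subgame-perfect outcome: (B, W) with payoffs (11, 14).

11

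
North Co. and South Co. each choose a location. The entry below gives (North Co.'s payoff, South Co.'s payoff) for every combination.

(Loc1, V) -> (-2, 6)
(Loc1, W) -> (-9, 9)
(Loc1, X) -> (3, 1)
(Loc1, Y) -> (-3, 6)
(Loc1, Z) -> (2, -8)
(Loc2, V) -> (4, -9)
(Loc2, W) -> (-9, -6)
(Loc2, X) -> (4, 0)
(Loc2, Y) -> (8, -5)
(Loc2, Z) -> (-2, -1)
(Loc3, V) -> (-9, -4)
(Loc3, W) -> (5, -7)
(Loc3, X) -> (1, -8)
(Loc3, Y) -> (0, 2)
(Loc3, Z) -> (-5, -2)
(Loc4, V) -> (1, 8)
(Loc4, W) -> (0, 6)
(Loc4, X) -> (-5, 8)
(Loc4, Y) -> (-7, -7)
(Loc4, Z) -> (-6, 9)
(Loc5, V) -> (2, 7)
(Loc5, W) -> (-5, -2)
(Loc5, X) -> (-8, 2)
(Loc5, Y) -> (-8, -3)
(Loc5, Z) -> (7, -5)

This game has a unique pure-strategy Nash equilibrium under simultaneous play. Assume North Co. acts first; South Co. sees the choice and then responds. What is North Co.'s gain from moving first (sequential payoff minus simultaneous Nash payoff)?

Solve by backward induction (North Co. leads).
- Loc1: South Co. compares 6, 9, 1, 6, -8 and picks W; North Co. would get -9.
- Loc2: South Co. compares -9, -6, 0, -5, -1 and picks X; North Co. would get 4.
- Loc3: South Co. compares -4, -7, -8, 2, -2 and picks Y; North Co. would get 0.
- Loc4: South Co. compares 8, 6, 8, -7, 9 and picks Z; North Co. would get -6.
- Loc5: South Co. compares 7, -2, 2, -3, -5 and picks V; North Co. would get 2.
Maximizing over -9, 4, 0, -6, 2, North Co. chooses Loc2. Subgame-perfect outcome: (Loc2, X) with payoffs (4, 0).
Now find the simultaneous Nash equilibrium.
North Co.'s best replies: V→Loc2; W→Loc3; X→Loc2; Y→Loc2; Z→Loc5.
South Co.'s best replies: Loc1→W; Loc2→X; Loc3→Y; Loc4→Z; Loc5→V.
The unique mutual best reply is (Loc2, X), giving (4, 0).
North Co.'s commitment gain: 4 − 4 = 0.

0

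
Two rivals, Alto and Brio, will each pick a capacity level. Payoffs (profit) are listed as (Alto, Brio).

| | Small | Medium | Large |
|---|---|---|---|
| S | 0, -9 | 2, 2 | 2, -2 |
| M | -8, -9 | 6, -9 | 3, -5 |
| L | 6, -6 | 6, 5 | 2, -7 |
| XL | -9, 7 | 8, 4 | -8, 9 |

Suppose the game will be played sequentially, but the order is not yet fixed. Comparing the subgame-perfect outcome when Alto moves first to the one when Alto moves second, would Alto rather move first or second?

If Alto leads: Brio's best replies are S→Medium, M→Large, L→Medium, XL→Large; Alto's induced payoffs 2, 3, 6, -8; outcome (L, Medium), payoffs (6, 5).
If Brio leads: Alto's best replies are Small→L, Medium→XL, Large→M; Brio's induced payoffs -6, 4, -5; outcome (XL, Medium), payoffs (8, 4).
Alto gets 6 moving first and 8 moving second, so Alto prefers to move second.

second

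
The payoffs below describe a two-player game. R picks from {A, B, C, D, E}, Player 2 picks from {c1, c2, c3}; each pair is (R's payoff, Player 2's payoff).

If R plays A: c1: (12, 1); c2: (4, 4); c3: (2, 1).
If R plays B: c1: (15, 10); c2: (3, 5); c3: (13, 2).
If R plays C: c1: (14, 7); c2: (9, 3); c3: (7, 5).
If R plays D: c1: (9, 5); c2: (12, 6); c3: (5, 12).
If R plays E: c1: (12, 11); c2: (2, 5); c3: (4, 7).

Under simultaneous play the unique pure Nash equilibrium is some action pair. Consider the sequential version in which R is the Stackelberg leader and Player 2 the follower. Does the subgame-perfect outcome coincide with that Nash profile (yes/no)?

yes

Player 2 best-responds to each possible R move:
- A: BR = c2, leader payoff 4.
- B: BR = c1, leader payoff 15.
- C: BR = c1, leader payoff 14.
- D: BR = c3, leader payoff 5.
- E: BR = c1, leader payoff 12.
Maximizing over 4, 15, 14, 5, 12, R chooses B. Subgame-perfect outcome: (B, c1) with payoffs (15, 10).
Now find the simultaneous Nash equilibrium.
R's best replies: c1→B; c2→D; c3→B.
Player 2's best replies: A→c2; B→c1; C→c1; D→c3; E→c1.
Only (B, c1) has each player best-responding; Nash payoffs (15, 10).
Sequential outcome (B, c1) coincides with the Nash profile (B, c1).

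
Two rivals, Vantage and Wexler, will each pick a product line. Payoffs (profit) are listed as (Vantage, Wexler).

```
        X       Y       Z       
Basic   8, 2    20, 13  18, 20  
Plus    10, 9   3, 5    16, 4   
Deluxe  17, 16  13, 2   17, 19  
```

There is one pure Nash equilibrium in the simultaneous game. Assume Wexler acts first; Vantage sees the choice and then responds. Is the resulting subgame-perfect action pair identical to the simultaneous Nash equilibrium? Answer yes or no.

yes

Solve by backward induction (Wexler leads).
- X → Vantage plays Deluxe (best of 8, 10, 17); Wexler gets 16.
- Y → Vantage plays Basic (best of 20, 3, 13); Wexler gets 13.
- Z → Vantage plays Basic (best of 18, 16, 17); Wexler gets 20.
Among 16, 13, 20, the best is 20 at Z. Subgame-perfect outcome: (Basic, Z) with payoffs (18, 20).
Under simultaneous play:
Vantage's best replies: X→Deluxe; Y→Basic; Z→Basic.
Wexler's best replies: Basic→Z; Plus→X; Deluxe→Z.
The unique mutual best reply is (Basic, Z), giving (18, 20).
Sequential outcome (Basic, Z) coincides with the Nash profile (Basic, Z).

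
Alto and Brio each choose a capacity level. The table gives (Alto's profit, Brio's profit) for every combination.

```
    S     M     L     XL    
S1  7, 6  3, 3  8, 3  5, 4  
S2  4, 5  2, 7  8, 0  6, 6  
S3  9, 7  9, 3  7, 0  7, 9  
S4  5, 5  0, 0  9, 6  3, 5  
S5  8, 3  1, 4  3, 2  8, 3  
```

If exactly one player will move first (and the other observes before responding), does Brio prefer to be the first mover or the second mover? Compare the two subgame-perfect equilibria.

If Alto leads: Brio's best replies are S1→S, S2→M, S3→XL, S4→L, S5→M; Alto's induced payoffs 7, 2, 7, 9, 1; outcome (S4, L), payoffs (9, 6).
If Brio leads: Alto's best replies are S→S3, M→S3, L→S4, XL→S5; Brio's induced payoffs 7, 3, 6, 3; outcome (S3, S), payoffs (9, 7).
Brio gets 7 moving first and 6 moving second, so Brio prefers to move first.

first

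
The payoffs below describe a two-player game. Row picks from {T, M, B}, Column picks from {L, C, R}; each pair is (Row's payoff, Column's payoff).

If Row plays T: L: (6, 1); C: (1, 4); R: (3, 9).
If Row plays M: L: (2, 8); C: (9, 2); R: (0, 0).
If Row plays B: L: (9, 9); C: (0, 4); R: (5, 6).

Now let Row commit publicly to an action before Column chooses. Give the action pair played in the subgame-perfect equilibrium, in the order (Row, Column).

Solve by backward induction (Row leads).
- T: Column compares 1, 4, 9 and picks R; Row would get 3.
- M: Column compares 8, 2, 0 and picks L; Row would get 2.
- B: Column compares 9, 4, 6 and picks L; Row would get 9.
Maximizing over 3, 2, 9, Row chooses B. Subgame-perfect outcome: (B, L) with payoffs (9, 9).

(B, L)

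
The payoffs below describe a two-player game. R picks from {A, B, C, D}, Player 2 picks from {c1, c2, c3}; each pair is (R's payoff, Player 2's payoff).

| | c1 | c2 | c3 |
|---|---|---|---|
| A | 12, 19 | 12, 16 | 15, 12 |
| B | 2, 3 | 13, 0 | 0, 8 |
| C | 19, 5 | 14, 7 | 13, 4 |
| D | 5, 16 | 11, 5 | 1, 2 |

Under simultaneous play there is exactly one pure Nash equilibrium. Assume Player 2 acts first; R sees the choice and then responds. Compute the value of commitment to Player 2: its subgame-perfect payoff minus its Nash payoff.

Solve by backward induction (Player 2 leads).
- c1: R compares 12, 2, 19, 5 and picks C; Player 2 would get 5.
- c2: R compares 12, 13, 14, 11 and picks C; Player 2 would get 7.
- c3: R compares 15, 0, 13, 1 and picks A; Player 2 would get 12.
Among 5, 7, 12, the best is 12 at c3. Subgame-perfect outcome: (A, c3) with payoffs (15, 12).
Under simultaneous play:
R's best replies: c1→C; c2→C; c3→A.
Player 2's best replies: A→c1; B→c3; C→c2; D→c1.
The unique mutual best reply is (C, c2), giving (14, 7).
Player 2's commitment gain: 12 − 7 = 5.

5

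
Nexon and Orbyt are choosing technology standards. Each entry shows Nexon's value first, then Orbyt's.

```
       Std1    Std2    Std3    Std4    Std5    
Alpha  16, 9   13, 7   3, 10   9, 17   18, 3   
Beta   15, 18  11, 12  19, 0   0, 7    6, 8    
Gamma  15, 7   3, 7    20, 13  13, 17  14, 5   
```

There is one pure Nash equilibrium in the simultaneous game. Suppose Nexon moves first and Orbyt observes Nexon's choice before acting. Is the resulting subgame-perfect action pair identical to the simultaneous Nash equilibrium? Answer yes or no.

no

Orbyt best-responds to each possible Nexon move:
- Alpha: Orbyt compares 9, 7, 10, 17, 3 and picks Std4; Nexon would get 9.
- Beta: Orbyt compares 18, 12, 0, 7, 8 and picks Std1; Nexon would get 15.
- Gamma: Orbyt compares 7, 7, 13, 17, 5 and picks Std4; Nexon would get 13.
Among 9, 15, 13, the best is 15 at Beta. Subgame-perfect outcome: (Beta, Std1) with payoffs (15, 18).
Now find the simultaneous Nash equilibrium.
Nexon's best replies: Std1→Alpha; Std2→Alpha; Std3→Gamma; Std4→Gamma; Std5→Alpha.
Orbyt's best replies: Alpha→Std4; Beta→Std1; Gamma→Std4.
Only (Gamma, Std4) has each player best-responding; Nash payoffs (13, 17).
Sequential outcome (Beta, Std1) differs from the Nash profile (Gamma, Std4).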